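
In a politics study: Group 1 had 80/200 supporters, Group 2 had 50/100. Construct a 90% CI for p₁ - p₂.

p̂₁ = 0.4, p̂₂ = 0.5. Difference = -0.1. CI = (-0.2, 0.0)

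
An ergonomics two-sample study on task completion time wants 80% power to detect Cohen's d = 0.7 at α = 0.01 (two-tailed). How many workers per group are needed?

z_{α/2} = 2.576, z_β = Φ⁻¹(0.8) = 0.842. For medium effect (d = 0.7): n per group = 2(z_{α/2} + z_β)²/d² = 2(2.576 + 0.842)²/0.7² = 47.7 → 48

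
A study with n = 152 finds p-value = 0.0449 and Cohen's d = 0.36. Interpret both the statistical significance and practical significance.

Statistically significant (p = 0.0449 < 0.05). Cohen's d = 0.36 indicates a small effect size. Both statistical and practical significance should be considered.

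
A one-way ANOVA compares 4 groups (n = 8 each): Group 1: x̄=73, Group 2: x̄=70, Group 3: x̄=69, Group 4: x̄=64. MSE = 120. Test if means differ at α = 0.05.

Grand mean = 69.0. SS_between = 336.0, MS_between = 112.0. F = 0.933, F_crit ≈ 2.947. Fail to reject H₀.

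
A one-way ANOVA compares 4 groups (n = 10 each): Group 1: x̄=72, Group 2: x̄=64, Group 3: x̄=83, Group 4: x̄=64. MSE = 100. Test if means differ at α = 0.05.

Grand mean = 70.75. SS_between = 2427.5, MS_between = 809.17. F = 8.092, F_crit ≈ 2.866. Reject H₀.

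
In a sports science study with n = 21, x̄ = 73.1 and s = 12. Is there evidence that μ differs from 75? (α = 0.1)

t = (x̄ - μ₀)/(s/√n) = (73.1 - 75)/(12/√21) = -0.726. df = 20, critical t = ±1.725. Fail to reject H₀.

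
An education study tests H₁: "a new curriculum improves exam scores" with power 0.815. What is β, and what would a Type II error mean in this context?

β = 1 - power = 1 - 0.815 = 0.185. A Type II error is failing to reject H₀ when H₀ is false (false negative) — here, failing to conclude that a new curriculum improves exam scores when in fact it is true. Consequence: keeping the old curriculum when the new one would have helped students.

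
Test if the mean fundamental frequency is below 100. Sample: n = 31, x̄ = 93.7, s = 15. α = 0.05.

t = (93.7 - 100)/(15/√31) = -2.338, df = 30. Critical t = -1.697. Reject H₀.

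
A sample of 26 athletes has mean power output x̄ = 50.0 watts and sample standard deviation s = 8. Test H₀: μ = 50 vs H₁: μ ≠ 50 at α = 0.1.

t = (x̄ - μ₀)/(s/√n) = (50.0 - 50)/(8/√26) = 0.0. df = 25, critical t = ±1.708. Fail to reject H₀.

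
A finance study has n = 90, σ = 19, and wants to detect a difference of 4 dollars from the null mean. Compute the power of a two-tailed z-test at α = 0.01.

SE = σ/√n = 19/√90 = 2.003. Non-centrality λ = d/SE = 4/2.003 = 1.997. Power ≈ Φ(λ - z_{α/2}) = Φ(1.997 - 2.576) = Φ(-0.579) = 0.281.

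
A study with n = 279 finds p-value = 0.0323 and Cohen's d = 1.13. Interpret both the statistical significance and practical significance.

Statistically significant (p = 0.0323 < 0.05). Cohen's d = 1.13 indicates a large effect size. Both statistical and practical significance should be considered.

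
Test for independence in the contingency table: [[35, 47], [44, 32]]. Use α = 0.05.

χ² = 3.651. df = 1, critical = 3.841. Fail to reject H₀. No evidence of dependence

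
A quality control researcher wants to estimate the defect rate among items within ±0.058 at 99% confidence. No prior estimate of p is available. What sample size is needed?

Conservative approach: use p = 0.5 (maximizes p(1-p) = 0.25). n = z²(0.25)/E² = 2.576²×0.25/0.058² = 493.1 → n = 494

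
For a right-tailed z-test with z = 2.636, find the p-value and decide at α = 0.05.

p = P(Z > 2.636) = 1 - Φ(2.636) ≈ 0.0042. Since p < 0.05, reject H₀ (significant) at α = 0.05.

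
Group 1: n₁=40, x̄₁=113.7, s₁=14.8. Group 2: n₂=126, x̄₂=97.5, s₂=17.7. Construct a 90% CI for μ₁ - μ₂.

Difference = 16.2. SE = √(14.8²/40 + 17.7²/126) = 2.822. CI = (11.56, 20.84)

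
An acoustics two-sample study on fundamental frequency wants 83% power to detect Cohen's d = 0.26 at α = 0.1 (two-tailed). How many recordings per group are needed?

z_{α/2} = 1.645, z_β = Φ⁻¹(0.83) = 0.954. For small effect (d = 0.26): n per group = 2(z_{α/2} + z_β)²/d² = 2(1.645 + 0.954)²/0.26² = 199.8 → 200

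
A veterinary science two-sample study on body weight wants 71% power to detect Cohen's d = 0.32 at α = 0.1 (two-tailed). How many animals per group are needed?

z_{α/2} = 1.645, z_β = Φ⁻¹(0.71) = 0.553. For small effect (d = 0.32): n per group = 2(z_{α/2} + z_β)²/d² = 2(1.645 + 0.553)²/0.32² = 94.4 → 95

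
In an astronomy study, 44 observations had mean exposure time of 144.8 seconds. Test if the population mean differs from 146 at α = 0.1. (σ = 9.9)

z = (x̄ - μ₀)/(σ/√n) = (144.8 - 146)/(9.9/√44) = -0.804. Critical value: ±1.645. Since |-0.804| ≤ 1.645, Fail to reject H₀.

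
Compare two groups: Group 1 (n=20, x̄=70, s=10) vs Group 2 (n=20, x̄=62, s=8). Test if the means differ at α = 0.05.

Pooled sp = 9.06. t = 2.794, df = 38. Critical t = ±2.024. Reject H₀.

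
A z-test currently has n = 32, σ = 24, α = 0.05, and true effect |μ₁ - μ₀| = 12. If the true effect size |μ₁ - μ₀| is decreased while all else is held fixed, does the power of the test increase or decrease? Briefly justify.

Power decreases: a smaller true effect decreases the non-centrality λ = |μ₁ - μ₀|/(σ/√n).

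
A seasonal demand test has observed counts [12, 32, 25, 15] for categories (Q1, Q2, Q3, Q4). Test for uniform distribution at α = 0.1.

Expected = 21 each. χ² = Σ(O-E)²/E = 12.095. df = 3, critical value = 6.251. Reject H₀.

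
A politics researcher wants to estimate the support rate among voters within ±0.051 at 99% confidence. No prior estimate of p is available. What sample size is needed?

Conservative approach: use p = 0.5 (maximizes p(1-p) = 0.25). n = z²(0.25)/E² = 2.576²×0.25/0.051² = 637.8 → n = 638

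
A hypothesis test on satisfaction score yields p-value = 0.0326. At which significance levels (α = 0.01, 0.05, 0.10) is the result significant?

p = 0.0326. Significant at: α = 0.05, 0.1.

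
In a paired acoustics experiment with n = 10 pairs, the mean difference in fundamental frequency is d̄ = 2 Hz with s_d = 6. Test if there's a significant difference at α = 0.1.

t = d̄/(s_d/√n) = 2/(6/√10) = 1.054. df = 9, critical t = ±1.833. Fail to reject H₀.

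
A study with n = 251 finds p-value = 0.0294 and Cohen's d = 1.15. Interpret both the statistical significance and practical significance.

Statistically significant (p = 0.0294 < 0.05). Cohen's d = 1.15 indicates a large effect size. Both statistical and practical significance should be considered.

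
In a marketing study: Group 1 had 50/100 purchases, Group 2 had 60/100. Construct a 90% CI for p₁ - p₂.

p̂₁ = 0.5, p̂₂ = 0.6. Difference = -0.1. CI = (-0.215, 0.015)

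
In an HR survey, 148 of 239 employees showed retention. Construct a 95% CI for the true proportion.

p̂ = 0.619. CI = p̂ ± z*√(p̂(1-p̂)/n) = (0.558, 0.681)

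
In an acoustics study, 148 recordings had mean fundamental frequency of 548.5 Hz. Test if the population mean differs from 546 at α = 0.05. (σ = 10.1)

z = (x̄ - μ₀)/(σ/√n) = (548.5 - 546)/(10.1/√148) = 3.011. Critical value: ±1.96. Since |3.011| > 1.96, Reject H₀.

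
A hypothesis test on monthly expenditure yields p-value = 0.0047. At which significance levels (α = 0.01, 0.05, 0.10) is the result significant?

p = 0.0047. Significant at: α = 0.01, 0.05, 0.1.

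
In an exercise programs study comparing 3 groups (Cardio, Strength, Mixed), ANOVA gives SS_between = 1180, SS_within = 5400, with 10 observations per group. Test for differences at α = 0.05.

df_between = 2, df_within = 27. F = MS_between/MS_within = 590.0/200.0 = 2.95. F_crit ≈ 3.354. Fail to reject H₀.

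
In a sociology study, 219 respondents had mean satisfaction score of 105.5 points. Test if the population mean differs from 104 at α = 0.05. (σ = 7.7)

z = (x̄ - μ₀)/(σ/√n) = (105.5 - 104)/(7.7/√219) = 2.883. Critical value: ±1.96. Since |2.883| > 1.96, Reject H₀.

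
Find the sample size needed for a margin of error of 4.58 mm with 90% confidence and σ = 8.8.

n = (z*σ/E)² = (1.645×8.8/4.58)² = 10.0 → n = 10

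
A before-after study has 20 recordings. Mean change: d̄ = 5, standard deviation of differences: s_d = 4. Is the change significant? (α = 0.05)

t = d̄/(s_d/√n) = 5/(4/√20) = 5.59. df = 19, critical t = ±2.093. Reject H₀.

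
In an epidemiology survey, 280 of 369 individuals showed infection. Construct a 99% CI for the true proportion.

p̂ = 0.759. CI = p̂ ± z*√(p̂(1-p̂)/n) = (0.701, 0.816)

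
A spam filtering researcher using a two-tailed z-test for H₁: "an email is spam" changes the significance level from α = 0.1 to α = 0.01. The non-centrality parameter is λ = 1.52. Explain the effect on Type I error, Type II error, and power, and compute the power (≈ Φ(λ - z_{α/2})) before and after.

Decreasing α from 0.1 to 0.01:
• Type I error rate decreases (α is the Type I rate by definition).
• Critical value moves from z_{α/2} = 1.645 to 2.576, so power = Φ(λ - z_{α/2}) goes from Φ(1.52 - 1.645) = 0.45 to Φ(1.52 - 2.576) = 0.145.
• Type II error rate β = 1 - power therefore increases (0.55 → 0.855).
Appropriate when false positives are costly — here, a legitimate email is sent to the spam folder and the user misses it.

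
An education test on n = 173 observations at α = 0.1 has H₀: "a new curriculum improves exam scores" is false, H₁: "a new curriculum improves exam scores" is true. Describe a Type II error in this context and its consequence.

Type II error: failing to reject H₀ when it is false — concluding that a new curriculum improves exam scores is not supported when in fact it is. Consequence: keeping the old curriculum when the new one would have helped students.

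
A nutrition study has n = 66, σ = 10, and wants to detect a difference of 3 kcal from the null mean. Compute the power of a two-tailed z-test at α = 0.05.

SE = σ/√n = 10/√66 = 1.231. Non-centrality λ = d/SE = 3/1.231 = 2.437. Power ≈ Φ(λ - z_{α/2}) = Φ(2.437 - 1.96) = Φ(0.477) = 0.683.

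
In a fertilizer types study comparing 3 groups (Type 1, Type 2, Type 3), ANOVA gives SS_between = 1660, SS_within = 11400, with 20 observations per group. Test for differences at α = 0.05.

df_between = 2, df_within = 57. F = MS_between/MS_within = 830.0/200.0 = 4.15. F_crit ≈ 3.159. Reject H₀. At least one mean differs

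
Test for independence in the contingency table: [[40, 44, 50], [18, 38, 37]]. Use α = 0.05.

χ² = 3.433. df = 2, critical = 5.991. Fail to reject H₀. No evidence of dependence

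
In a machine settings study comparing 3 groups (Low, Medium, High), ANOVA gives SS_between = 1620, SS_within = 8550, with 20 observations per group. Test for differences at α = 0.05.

df_between = 2, df_within = 57. F = MS_between/MS_within = 810.0/150.0 = 5.4. F_crit ≈ 3.159. Reject H₀. At least one mean differs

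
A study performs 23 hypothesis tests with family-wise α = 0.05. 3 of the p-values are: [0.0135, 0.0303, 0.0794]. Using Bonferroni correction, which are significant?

Bonferroni α = 0.05/23 = 0.00217. None of the given p-values are significant.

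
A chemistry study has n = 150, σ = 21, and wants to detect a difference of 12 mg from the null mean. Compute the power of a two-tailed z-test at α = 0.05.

SE = σ/√n = 21/√150 = 1.715. Non-centrality λ = d/SE = 12/1.715 = 6.999. Power ≈ Φ(λ - z_{α/2}) = Φ(6.999 - 1.96) = Φ(5.039) = 1.0.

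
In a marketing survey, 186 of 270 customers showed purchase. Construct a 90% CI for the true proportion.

p̂ = 0.689. CI = p̂ ± z*√(p̂(1-p̂)/n) = (0.643, 0.735)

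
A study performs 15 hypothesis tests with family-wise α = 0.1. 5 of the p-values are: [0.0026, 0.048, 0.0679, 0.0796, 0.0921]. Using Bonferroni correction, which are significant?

Bonferroni α = 0.1/15 = 0.00667. Significant p-values: [0.0026]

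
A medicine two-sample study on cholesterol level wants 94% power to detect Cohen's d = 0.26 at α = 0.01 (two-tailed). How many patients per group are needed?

z_{α/2} = 2.576, z_β = Φ⁻¹(0.94) = 1.555. For small effect (d = 0.26): n per group = 2(z_{α/2} + z_β)²/d² = 2(2.576 + 1.555)²/0.26² = 504.9 → 505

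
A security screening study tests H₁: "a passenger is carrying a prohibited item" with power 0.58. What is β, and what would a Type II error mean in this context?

β = 1 - power = 1 - 0.58 = 0.42. A Type II error is failing to reject H₀ when H₀ is false (false negative) — here, failing to conclude that a passenger is carrying a prohibited item when in fact it is true. Consequence: letting a prohibited item through — security breach.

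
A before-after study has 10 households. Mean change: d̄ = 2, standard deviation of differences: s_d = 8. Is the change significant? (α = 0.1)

t = d̄/(s_d/√n) = 2/(8/√10) = 0.791. df = 9, critical t = ±1.833. Fail to reject H₀.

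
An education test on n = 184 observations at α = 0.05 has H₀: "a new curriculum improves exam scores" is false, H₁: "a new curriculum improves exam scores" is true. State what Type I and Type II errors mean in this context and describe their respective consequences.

Type I (false positive): concluding that a new curriculum improves exam scores when it is not — adopting a curriculum that gives no real benefit — disruption for nothing. Type II (false negative): failing to conclude that a new curriculum improves exam scores when it is — keeping the old curriculum when the new one would have helped students. Which is costlier depends on domain priorities and is a judgement call rather than a statistical fact.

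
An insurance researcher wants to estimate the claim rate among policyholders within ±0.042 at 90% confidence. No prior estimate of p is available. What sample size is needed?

Conservative approach: use p = 0.5 (maximizes p(1-p) = 0.25). n = z²(0.25)/E² = 1.645²×0.25/0.042² = 383.5 → n = 384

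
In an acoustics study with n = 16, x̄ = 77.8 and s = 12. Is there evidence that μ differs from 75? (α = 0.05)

t = (x̄ - μ₀)/(s/√n) = (77.8 - 75)/(12/√16) = 0.933. df = 15, critical t = ±2.131. Fail to reject H₀.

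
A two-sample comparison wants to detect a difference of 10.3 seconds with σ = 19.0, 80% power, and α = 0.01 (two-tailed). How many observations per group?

n per group = 2(z_α/2 + z_β)²σ²/d² = 2×(2.576 + 0.84)²×19.0²/10.3² = 79.4 → n = 80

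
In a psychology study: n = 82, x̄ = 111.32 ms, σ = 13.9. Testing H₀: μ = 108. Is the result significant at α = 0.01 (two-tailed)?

z = (111.32 - 108)/(13.9/√82) = 2.163. Since |z| ≤ 2.576, not significant at α = 0.01.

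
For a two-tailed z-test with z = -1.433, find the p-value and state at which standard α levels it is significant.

p = 2·P(Z > |-1.433|) = 2·(1 - Φ(1.433)) ≈ 0.1519. Not significant at any standard level.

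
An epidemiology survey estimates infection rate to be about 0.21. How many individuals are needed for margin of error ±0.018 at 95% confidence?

n = z²p(1-p)/E² = 1.96²×0.21×0.79/0.018² = 1967.04 → n = 1968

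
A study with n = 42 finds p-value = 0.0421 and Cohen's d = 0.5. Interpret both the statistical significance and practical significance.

Statistically significant (p = 0.0421 < 0.05). Cohen's d = 0.5 indicates a medium effect size. Both statistical and practical significance should be considered.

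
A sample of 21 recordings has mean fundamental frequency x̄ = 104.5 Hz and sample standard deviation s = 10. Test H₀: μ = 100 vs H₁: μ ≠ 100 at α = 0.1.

t = (x̄ - μ₀)/(s/√n) = (104.5 - 100)/(10/√21) = 2.062. df = 20, critical t = ±1.725. Reject H₀.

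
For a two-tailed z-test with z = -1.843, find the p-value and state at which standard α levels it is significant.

p = 2·P(Z > |-1.843|) = 2·(1 - Φ(1.843)) ≈ 0.0653. Significant at α = 0.1.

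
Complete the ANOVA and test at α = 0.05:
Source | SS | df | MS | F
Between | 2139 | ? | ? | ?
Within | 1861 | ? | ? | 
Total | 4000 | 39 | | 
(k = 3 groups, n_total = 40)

df_between = 2, df_within = 37. MS_between = 1069.5, MS_within = 50.3. F = 21.264, F_crit ≈ 3.252. Reject H₀.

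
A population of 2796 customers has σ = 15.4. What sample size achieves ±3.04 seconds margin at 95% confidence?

Without FPC: n₀ = (1.96×15.4/3.04)² = 98.584. With FPC: n = n₀N/(n₀+N-1) = 95.3 → n = 96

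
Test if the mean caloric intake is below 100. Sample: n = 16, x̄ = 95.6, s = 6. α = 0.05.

t = (95.6 - 100)/(6/√16) = -2.933, df = 15. Critical t = -1.753. Reject H₀.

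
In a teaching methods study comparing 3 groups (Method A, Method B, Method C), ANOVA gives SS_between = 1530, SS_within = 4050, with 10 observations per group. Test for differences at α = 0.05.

df_between = 2, df_within = 27. F = MS_between/MS_within = 765.0/150.0 = 5.1. F_crit ≈ 3.354. Reject H₀. At least one mean differs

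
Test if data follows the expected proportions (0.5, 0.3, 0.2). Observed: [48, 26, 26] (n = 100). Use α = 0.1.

Expected: [50.0, 30.0, 20.0]. χ² = 2.413. df = 2, critical = 4.605. Fail to reject H₀.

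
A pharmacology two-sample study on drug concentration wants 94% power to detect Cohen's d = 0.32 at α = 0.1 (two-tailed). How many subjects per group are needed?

z_{α/2} = 1.645, z_β = Φ⁻¹(0.94) = 1.555. For small effect (d = 0.32): n per group = 2(z_{α/2} + z_β)²/d² = 2(1.645 + 1.555)²/0.32² = 200.0 → 200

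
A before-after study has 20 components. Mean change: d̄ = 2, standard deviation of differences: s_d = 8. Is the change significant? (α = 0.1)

t = d̄/(s_d/√n) = 2/(8/√20) = 1.118. df = 19, critical t = ±1.729. Fail to reject H₀.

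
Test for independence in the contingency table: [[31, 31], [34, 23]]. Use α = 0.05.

χ² = 1.116. df = 1, critical = 3.841. Fail to reject H₀. No evidence of dependence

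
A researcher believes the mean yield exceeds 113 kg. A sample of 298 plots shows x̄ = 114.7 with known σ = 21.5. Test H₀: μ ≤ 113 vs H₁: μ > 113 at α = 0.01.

z = 1.365. Critical value: 2.33. Fail to reject H₀.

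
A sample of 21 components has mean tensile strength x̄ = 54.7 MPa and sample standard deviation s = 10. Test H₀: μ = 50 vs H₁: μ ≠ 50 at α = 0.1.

t = (x̄ - μ₀)/(s/√n) = (54.7 - 50)/(10/√21) = 2.154. df = 20, critical t = ±1.725. Reject H₀.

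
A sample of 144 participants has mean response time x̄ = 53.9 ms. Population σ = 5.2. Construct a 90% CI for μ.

CI = x̄ ± z*(σ/√n) = 53.9 ± 1.645(5.2/√144) = 53.9 ± 0.71 = (53.19, 54.61)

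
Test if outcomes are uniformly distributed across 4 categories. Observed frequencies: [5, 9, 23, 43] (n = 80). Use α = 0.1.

Expected = 20 each. χ² = Σ(O-E)²/E = 44.2. df = 3, critical value = 6.251. Reject H₀.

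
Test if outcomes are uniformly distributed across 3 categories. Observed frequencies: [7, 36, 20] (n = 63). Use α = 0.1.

Expected = 21 each. χ² = Σ(O-E)²/E = 20.095. df = 2, critical value = 4.605. Reject H₀.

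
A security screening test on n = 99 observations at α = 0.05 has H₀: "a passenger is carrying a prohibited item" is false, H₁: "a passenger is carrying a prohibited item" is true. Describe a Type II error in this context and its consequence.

Type II error: failing to reject H₀ when it is false — concluding that a passenger is carrying a prohibited item is not supported when in fact it is. Consequence: letting a prohibited item through — security breach.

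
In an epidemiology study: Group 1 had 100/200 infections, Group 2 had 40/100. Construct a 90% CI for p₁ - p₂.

p̂₁ = 0.5, p̂₂ = 0.4. Difference = 0.1. CI = (0.001, 0.199)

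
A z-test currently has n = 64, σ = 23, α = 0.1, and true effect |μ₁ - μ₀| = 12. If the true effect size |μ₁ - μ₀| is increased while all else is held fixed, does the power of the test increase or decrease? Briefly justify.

Power increases: a larger true effect increases the non-centrality λ = |μ₁ - μ₀|/(σ/√n).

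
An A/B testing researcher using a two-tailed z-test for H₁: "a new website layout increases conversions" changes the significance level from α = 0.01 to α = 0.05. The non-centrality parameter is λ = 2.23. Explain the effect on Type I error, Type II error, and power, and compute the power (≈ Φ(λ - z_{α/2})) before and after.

Increasing α from 0.01 to 0.05:
• Type I error rate increases (α is the Type I rate by definition).
• Critical value moves from z_{α/2} = 2.576 to 1.96, so power = Φ(λ - z_{α/2}) goes from Φ(2.23 - 2.576) = 0.365 to Φ(2.23 - 1.96) = 0.606.
• Type II error rate β = 1 - power therefore decreases (0.635 → 0.394).
Appropriate when false negatives are costly — here, discarding a layout that would have improved conversions — lost revenue.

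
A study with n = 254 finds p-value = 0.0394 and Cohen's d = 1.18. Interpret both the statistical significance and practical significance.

Statistically significant (p = 0.0394 < 0.05). Cohen's d = 1.18 indicates a large effect size. Both statistical and practical significance should be considered.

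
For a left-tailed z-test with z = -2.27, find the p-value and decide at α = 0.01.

p = P(Z < -2.27) = Φ(-2.27) ≈ 0.0116. Since p ≥ 0.01, fail to reject H₀ (not significant) at α = 0.01.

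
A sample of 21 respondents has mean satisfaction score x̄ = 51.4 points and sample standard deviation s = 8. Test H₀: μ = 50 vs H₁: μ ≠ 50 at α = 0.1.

t = (x̄ - μ₀)/(s/√n) = (51.4 - 50)/(8/√21) = 0.802. df = 20, critical t = ±1.725. Fail to reject H₀.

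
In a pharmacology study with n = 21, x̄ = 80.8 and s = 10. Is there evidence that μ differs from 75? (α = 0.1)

t = (x̄ - μ₀)/(s/√n) = (80.8 - 75)/(10/√21) = 2.658. df = 20, critical t = ±1.725. Reject H₀.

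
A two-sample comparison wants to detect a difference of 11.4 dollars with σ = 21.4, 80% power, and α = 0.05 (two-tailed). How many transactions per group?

n per group = 2(z_α/2 + z_β)²σ²/d² = 2×(1.96 + 0.84)²×21.4²/11.4² = 55.3 → n = 56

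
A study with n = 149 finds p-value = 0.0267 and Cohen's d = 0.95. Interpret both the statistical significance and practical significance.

Statistically significant (p = 0.0267 < 0.05). Cohen's d = 0.95 indicates a large effect size. Both statistical and practical significance should be considered.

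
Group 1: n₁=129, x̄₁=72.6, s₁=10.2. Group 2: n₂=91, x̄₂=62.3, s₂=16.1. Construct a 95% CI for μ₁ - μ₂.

Difference = 10.3. SE = √(10.2²/129 + 16.1²/91) = 1.912. CI = (6.55, 14.05)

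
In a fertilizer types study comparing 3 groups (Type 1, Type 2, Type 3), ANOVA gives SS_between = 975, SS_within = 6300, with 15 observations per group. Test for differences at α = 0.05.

df_between = 2, df_within = 42. F = MS_between/MS_within = 487.5/150.0 = 3.25. F_crit ≈ 3.22. Reject H₀. At least one mean differs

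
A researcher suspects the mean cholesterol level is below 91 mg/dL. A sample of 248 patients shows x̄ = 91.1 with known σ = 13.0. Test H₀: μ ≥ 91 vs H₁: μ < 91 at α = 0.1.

z = 0.121. Critical value: -1.28. Fail to reject H₀.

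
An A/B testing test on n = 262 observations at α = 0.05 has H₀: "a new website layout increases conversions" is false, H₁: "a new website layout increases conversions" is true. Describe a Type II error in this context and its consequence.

Type II error: failing to reject H₀ when it is false — concluding that a new website layout increases conversions is not supported when in fact it is. Consequence: discarding a layout that would have improved conversions — lost revenue.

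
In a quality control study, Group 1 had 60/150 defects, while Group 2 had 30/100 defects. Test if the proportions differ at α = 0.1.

p̂₁ = 0.4, p̂₂ = 0.3, pooled p̂ = 0.36. z = 1.614. Critical: ±1.645. Fail to reject H₀.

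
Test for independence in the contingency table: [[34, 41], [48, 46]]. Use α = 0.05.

χ² = 0.548. df = 1, critical = 3.841. Fail to reject H₀. No evidence of dependence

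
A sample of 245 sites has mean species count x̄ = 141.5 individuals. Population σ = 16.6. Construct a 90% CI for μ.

CI = x̄ ± z*(σ/√n) = 141.5 ± 1.645(16.6/√245) = 141.5 ± 1.74 = (139.76, 143.24)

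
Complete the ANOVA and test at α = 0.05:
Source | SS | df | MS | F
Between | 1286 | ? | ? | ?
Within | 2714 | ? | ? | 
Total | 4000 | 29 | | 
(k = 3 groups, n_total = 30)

df_between = 2, df_within = 27. MS_between = 643.0, MS_within = 100.52. F = 6.397, F_crit ≈ 3.354. Reject H₀.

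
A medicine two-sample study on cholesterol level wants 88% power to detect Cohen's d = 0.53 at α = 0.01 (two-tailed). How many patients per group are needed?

z_{α/2} = 2.576, z_β = Φ⁻¹(0.88) = 1.175. For medium effect (d = 0.53): n per group = 2(z_{α/2} + z_β)²/d² = 2(2.576 + 1.175)²/0.53² = 100.2 → 101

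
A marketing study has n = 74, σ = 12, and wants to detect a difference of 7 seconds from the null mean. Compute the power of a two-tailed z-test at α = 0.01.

SE = σ/√n = 12/√74 = 1.395. Non-centrality λ = d/SE = 7/1.395 = 5.018. Power ≈ Φ(λ - z_{α/2}) = Φ(5.018 - 2.576) = Φ(2.442) = 0.993.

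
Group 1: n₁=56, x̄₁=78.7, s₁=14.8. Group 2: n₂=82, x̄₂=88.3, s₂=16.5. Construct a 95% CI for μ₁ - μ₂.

Difference = -9.6. SE = √(14.8²/56 + 16.5²/82) = 2.689. CI = (-14.87, -4.33)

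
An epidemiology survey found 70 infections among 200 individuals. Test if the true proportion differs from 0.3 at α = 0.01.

p̂ = 0.35, p₀ = 0.3. z = (p̂ - p₀)/√(p₀(1-p₀)/n) = 1.543. Critical: ±2.576. Fail to reject H₀.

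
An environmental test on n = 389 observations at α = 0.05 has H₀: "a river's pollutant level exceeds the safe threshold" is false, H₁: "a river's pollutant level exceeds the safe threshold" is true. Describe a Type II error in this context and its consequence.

Type II error: failing to reject H₀ when it is false — concluding that a river's pollutant level exceeds the safe threshold is not supported when in fact it is. Consequence: allowing unsafe pollution to continue.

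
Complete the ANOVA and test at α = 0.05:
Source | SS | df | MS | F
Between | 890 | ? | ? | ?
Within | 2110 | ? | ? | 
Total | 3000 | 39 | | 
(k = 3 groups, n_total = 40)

df_between = 2, df_within = 37. MS_between = 445.0, MS_within = 57.03. F = 7.803, F_crit ≈ 3.252. Reject H₀.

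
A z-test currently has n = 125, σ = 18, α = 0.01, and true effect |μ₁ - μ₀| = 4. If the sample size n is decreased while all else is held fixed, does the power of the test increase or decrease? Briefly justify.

Power decreases: a smaller n inflates the standard error σ/√n, pulling the sampling distribution under H₁ back toward the critical value.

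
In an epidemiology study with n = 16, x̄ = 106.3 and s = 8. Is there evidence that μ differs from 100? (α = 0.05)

t = (x̄ - μ₀)/(s/√n) = (106.3 - 100)/(8/√16) = 3.15. df = 15, critical t = ±2.131. Reject H₀.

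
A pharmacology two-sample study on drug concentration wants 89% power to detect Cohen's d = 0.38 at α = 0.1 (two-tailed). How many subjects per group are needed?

z_{α/2} = 1.645, z_β = Φ⁻¹(0.89) = 1.227. For small effect (d = 0.38): n per group = 2(z_{α/2} + z_β)²/d² = 2(1.645 + 1.227)²/0.38² = 114.2 → 115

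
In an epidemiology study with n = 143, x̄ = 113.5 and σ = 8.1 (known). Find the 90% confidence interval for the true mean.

CI = x̄ ± z*(σ/√n) = 113.5 ± 1.645(8.1/√143) = 113.5 ± 1.11 = (112.39, 114.61)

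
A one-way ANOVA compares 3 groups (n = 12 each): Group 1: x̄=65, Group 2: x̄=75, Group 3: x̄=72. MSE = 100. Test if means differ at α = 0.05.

Grand mean = 70.67. SS_between = 632.0, MS_between = 316.0. F = 3.16, F_crit ≈ 3.285. Fail to reject H₀.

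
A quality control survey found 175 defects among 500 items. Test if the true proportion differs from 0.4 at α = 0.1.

p̂ = 0.35, p₀ = 0.4. z = (p̂ - p₀)/√(p₀(1-p₀)/n) = -2.282. Critical: ±1.645. Reject H₀.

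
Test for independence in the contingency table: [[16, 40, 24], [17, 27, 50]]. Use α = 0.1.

χ² = 10.63. df = 2, critical = 4.605. Reject H₀. Variables are dependent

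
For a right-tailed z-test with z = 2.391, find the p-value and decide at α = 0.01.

p = P(Z > 2.391) = 1 - Φ(2.391) ≈ 0.0084. Since p < 0.01, reject H₀ (significant) at α = 0.01.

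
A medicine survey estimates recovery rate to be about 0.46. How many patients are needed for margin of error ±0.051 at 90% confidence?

n = z²p(1-p)/E² = 1.645²×0.46×0.54/0.051² = 258.4 → n = 259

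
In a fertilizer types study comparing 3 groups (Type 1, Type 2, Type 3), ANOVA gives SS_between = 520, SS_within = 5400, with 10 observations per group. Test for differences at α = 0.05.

df_between = 2, df_within = 27. F = MS_between/MS_within = 260.0/200.0 = 1.3. F_crit ≈ 3.354. Fail to reject H₀.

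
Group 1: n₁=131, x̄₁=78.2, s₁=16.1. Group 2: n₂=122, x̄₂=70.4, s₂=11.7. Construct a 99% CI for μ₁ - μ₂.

Difference = 7.8. SE = √(16.1²/131 + 11.7²/122) = 1.761. CI = (3.26, 12.34)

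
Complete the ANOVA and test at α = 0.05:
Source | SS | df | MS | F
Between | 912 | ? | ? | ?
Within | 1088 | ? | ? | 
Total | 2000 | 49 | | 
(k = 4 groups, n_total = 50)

df_between = 3, df_within = 46. MS_between = 304.0, MS_within = 23.65. F = 12.853, F_crit ≈ 2.807. Reject H₀.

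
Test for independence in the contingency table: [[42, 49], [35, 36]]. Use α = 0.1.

χ² = 0.158. df = 1, critical = 2.706. Fail to reject H₀. No evidence of dependence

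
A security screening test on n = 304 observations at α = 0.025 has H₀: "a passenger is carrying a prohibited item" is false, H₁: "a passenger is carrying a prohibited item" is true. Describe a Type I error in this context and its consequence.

Type I error: rejecting H₀ when it is true — concluding that a passenger is carrying a prohibited item when in fact it is not. Consequence: detaining an innocent passenger — delay and inconvenience.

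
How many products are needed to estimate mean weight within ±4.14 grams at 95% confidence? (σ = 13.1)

n = (z*σ/E)² = (1.96×13.1/4.14)² = 38.5 → n = 39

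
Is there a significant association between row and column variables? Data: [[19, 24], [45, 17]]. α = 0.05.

χ² = 8.601. df = 1, critical = 3.841. Reject H₀. Variables are dependent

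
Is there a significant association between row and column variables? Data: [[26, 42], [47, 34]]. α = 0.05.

χ² = 5.793. df = 1, critical = 3.841. Reject H₀. Variables are dependent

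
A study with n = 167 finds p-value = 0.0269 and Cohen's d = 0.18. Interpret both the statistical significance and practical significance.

Statistically significant (p = 0.0269 < 0.05). Cohen's d = 0.18 indicates a very small effect size. Both statistical and practical significance should be considered.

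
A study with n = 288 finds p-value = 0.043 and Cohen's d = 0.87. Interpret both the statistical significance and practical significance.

Statistically significant (p = 0.043 < 0.05). Cohen's d = 0.87 indicates a large effect size. Both statistical and practical significance should be considered.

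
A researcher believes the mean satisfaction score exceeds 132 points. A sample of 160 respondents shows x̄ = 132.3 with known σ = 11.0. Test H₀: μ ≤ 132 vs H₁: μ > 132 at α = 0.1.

z = 0.345. Critical value: 1.28. Fail to reject H₀.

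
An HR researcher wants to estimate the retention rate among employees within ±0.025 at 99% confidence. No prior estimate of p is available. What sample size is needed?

Conservative approach: use p = 0.5 (maximizes p(1-p) = 0.25). n = z²(0.25)/E² = 2.576²×0.25/0.025² = 2654.3 → n = 2655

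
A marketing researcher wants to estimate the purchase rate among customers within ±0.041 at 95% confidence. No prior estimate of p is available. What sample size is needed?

Conservative approach: use p = 0.5 (maximizes p(1-p) = 0.25). n = z²(0.25)/E² = 1.96²×0.25/0.041² = 571.3 → n = 572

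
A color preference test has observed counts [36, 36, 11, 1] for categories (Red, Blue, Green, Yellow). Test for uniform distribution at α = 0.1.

Expected = 21 each. χ² = Σ(O-E)²/E = 45.238. df = 3, critical value = 6.251. Reject H₀.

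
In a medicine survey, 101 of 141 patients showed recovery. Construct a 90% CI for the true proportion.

p̂ = 0.716. CI = p̂ ± z*√(p̂(1-p̂)/n) = (0.654, 0.779)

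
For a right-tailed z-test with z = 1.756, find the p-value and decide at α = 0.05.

p = P(Z > 1.756) = 1 - Φ(1.756) ≈ 0.0395. Since p < 0.05, reject H₀ (significant) at α = 0.05.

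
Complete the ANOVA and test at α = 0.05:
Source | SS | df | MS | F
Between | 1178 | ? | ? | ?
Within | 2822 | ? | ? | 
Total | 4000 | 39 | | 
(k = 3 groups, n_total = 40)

df_between = 2, df_within = 37. MS_between = 589.0, MS_within = 76.27. F = 7.723, F_crit ≈ 3.252. Reject H₀.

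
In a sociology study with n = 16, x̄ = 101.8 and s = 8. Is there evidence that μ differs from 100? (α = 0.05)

t = (x̄ - μ₀)/(s/√n) = (101.8 - 100)/(8/√16) = 0.9. df = 15, critical t = ±2.131. Fail to reject H₀.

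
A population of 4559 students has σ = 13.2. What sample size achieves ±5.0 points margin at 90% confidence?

Without FPC: n₀ = (1.645×13.2/5.0)² = 18.86. With FPC: n = n₀N/(n₀+N-1) = 18.8 → n = 19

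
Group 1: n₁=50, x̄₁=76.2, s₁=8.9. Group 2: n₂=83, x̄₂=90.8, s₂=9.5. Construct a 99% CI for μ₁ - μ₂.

Difference = -14.6. SE = √(8.9²/50 + 9.5²/83) = 1.634. CI = (-18.81, -10.39)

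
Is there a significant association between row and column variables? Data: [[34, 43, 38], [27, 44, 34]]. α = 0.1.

χ² = 0.584. df = 2, critical = 4.605. Fail to reject H₀. No evidence of dependence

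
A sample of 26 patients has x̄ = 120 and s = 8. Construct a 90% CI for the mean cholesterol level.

CI = x̄ ± t*(s/√n) = 120 ± 1.708(8/√26) = (117.32, 122.68)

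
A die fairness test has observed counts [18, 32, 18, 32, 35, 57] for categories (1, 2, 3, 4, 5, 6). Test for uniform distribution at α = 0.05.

Expected = 32 each. χ² = Σ(O-E)²/E = 32.062. df = 5, critical value = 11.07. Reject H₀.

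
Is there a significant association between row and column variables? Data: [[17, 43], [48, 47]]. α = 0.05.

χ² = 7.438. df = 1, critical = 3.841. Reject H₀. Variables are dependent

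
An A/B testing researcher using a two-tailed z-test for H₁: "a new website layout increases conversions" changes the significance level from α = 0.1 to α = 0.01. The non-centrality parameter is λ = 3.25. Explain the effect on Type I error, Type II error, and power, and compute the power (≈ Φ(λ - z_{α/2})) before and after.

Decreasing α from 0.1 to 0.01:
• Type I error rate decreases (α is the Type I rate by definition).
• Critical value moves from z_{α/2} = 1.645 to 2.576, so power = Φ(λ - z_{α/2}) goes from Φ(3.25 - 1.645) = 0.946 to Φ(3.25 - 2.576) = 0.75.
• Type II error rate β = 1 - power therefore increases (0.054 → 0.25).
Appropriate when false positives are costly — here, rolling out a layout that doesn't actually help — wasted engineering effort.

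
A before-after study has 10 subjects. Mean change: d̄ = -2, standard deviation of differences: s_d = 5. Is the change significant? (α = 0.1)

t = d̄/(s_d/√n) = -2/(5/√10) = -1.265. df = 9, critical t = ±1.833. Fail to reject H₀.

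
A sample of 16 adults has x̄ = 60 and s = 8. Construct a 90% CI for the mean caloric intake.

CI = x̄ ± t*(s/√n) = 60 ± 1.753(8/√16) = (56.49, 63.51)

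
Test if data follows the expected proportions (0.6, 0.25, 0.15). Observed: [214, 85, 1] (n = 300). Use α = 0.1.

Expected: [180.0, 75.0, 45.0]. χ² = 50.778. df = 2, critical = 4.605. Reject H₀.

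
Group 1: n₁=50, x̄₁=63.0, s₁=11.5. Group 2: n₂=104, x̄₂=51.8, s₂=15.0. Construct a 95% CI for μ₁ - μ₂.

Difference = 11.2. SE = √(11.5²/50 + 15.0²/104) = 2.193. CI = (6.9, 15.5)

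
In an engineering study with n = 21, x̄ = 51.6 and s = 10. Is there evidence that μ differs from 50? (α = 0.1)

t = (x̄ - μ₀)/(s/√n) = (51.6 - 50)/(10/√21) = 0.733. df = 20, critical t = ±1.725. Fail to reject H₀.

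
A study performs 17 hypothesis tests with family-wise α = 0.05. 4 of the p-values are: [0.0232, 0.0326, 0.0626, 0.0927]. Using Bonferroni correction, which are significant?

Bonferroni α = 0.05/17 = 0.00294. None of the given p-values are significant.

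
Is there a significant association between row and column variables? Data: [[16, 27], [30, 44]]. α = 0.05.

χ² = 0.126. df = 1, critical = 3.841. Fail to reject H₀. No evidence of dependence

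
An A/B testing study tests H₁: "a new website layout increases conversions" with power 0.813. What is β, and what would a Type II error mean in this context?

β = 1 - power = 1 - 0.813 = 0.187. A Type II error is failing to reject H₀ when H₀ is false (false negative) — here, failing to conclude that a new website layout increases conversions when in fact it is true. Consequence: discarding a layout that would have improved conversions — lost revenue.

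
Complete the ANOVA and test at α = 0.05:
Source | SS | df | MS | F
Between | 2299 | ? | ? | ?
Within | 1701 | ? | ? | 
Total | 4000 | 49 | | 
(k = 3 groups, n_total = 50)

df_between = 2, df_within = 47. MS_between = 1149.5, MS_within = 36.19. F = 31.762, F_crit ≈ 3.195. Reject H₀.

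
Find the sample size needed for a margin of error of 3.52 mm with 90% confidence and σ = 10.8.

n = (z*σ/E)² = (1.645×10.8/3.52)² = 25.5 → n = 26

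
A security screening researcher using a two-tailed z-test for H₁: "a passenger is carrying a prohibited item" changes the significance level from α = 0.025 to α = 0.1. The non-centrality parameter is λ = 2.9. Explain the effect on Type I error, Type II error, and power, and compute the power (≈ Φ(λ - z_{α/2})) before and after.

Increasing α from 0.025 to 0.1:
• Type I error rate increases (α is the Type I rate by definition).
• Critical value moves from z_{α/2} = 2.241 to 1.645, so power = Φ(λ - z_{α/2}) goes from Φ(2.9 - 2.241) = 0.745 to Φ(2.9 - 1.645) = 0.895.
• Type II error rate β = 1 - power therefore decreases (0.255 → 0.105).
Appropriate when false negatives are costly — here, letting a prohibited item through — security breach.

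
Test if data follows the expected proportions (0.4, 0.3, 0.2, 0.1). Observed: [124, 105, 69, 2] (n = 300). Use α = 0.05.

Expected: [120.0, 90.0, 60.0, 30.0]. χ² = 30.117. df = 3, critical = 7.815. Reject H₀.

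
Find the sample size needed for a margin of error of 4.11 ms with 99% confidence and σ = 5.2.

n = (z*σ/E)² = (2.576×5.2/4.11)² = 10.6 → n = 11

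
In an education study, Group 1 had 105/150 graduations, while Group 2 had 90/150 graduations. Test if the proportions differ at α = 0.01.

p̂₁ = 0.7, p̂₂ = 0.6, pooled p̂ = 0.65. z = 1.816. Critical: ±2.576. Fail to reject H₀.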